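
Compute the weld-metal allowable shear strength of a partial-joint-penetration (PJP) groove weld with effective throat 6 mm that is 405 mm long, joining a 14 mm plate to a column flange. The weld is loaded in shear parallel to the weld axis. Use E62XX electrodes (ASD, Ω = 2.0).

R_n/Ω ≈ 452 kN

E62XX → F_EXX = 620 MPa.
Effective throat (given) t_e = 6 mm.
A_we = 6 × 405 = 2430 mm².
F_nw = 0.6 F_EXX = 372 MPa.
R_n/Ω = (372 × 2430) / 2.0 × 10⁻³ = 452 kN.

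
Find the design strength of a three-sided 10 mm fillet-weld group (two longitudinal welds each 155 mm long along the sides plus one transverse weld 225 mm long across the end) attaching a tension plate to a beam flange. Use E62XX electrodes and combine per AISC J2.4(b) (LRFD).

φR_n ≈ 1190 kN

E62XX → F_EXX = 620 MPa.
t_e = 0.707 × 10 = 7.07 mm.
R_nwl = 0.6 × 620 × 7.07 × 310 × 10⁻³ = 815.3 kN (longitudinal, 2 welds).
R_nwt = 0.6 × 620 × 7.07 × 225 × 10⁻³ = 591.8 kN (transverse, base value).
(i) R_nwl + R_nwt = 1407 kN; (ii) 0.85 R_nwl + 1.5 R_nwt = 1581 kN.
R_n = max = 1581 kN [governs: (ii)]; φR_n = 1185 kN.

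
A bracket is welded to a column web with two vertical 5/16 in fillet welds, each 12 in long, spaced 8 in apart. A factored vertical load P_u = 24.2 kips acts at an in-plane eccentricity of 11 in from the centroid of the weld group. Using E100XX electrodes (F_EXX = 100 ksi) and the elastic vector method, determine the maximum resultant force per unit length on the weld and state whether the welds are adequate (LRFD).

f_max ≈ 3.52 kip/in; adequate

Total weld length L_w = 24 in. Treat welds as unit-width lines.
Polar moment about centroid: J = 2[d³/12 + d(b/2)²] = 2[12³/12 + 12×4²] = 672 in³.
Direct shear f_v = P/L_w = 24.2 / 24 = 1.008 kip/in (vertical).
Torsion M = P·e = 24.2 × 11 = 266.2 kip·in.
Critical point at (x, y) = (4, 6) from centroid. f_tx = M·y/J = 2.377 kip/in; f_ty = M·x/J = 1.585 kip/in.
Resultant f_max = √[f_tx² + (f_v + f_ty)²] = √[2.377² + (1.008 + 1.585)²] = 3.517 kip/in.
Capacity per unit length: φr_n = 0.75 × 0.6 × 100 × (0.707 × 0.3125) = 9.942 kip/in.
3.517 ≤ 9.942 → adequate.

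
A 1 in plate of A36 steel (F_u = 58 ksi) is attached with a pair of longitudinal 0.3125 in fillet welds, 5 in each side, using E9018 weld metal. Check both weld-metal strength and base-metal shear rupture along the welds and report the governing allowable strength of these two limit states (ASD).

E90XX → F_EXX = 90 ksi.
t_e = 0.707 × 0.3125 = 0.2209 in; L = 10 in.
Weld metal: R_n/Ω = (1/2.0) × 0.6 × 90 × 0.2209 × 10 = 59.65 kip.
Base metal (shear rupture): R_n/Ω = (1/2.0) × 0.6 × 58 × 1 × 10 = 174 kip.
Governing: weld metal.

R_n/Ω ≈ 59.7 kip (weld metal governs)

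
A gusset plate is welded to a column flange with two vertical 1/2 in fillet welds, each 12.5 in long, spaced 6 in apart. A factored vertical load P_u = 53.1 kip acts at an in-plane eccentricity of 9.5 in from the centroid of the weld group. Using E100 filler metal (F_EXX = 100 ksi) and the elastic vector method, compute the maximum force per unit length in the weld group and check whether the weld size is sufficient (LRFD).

f_max ≈ 7.52 kip/in; adequate

Total weld length L_w = 25 in. Treat welds as unit-width lines.
Polar moment about centroid: J = 2[d³/12 + d(b/2)²] = 2[12.5³/12 + 12.5×3²] = 550.5 in³.
Direct shear f_v = P/L_w = 53.1 / 25 = 2.124 kip/in (vertical).
Torsion M = P·e = 53.1 × 9.5 = 504.45 kip·in.
Critical point at (x, y) = (3, 6.25) from centroid. f_tx = M·y/J = 5.727 kip/in; f_ty = M·x/J = 2.749 kip/in.
Resultant f_max = √[f_tx² + (f_v + f_ty)²] = √[5.727² + (2.124 + 2.749)²] = 7.52 kip/in.
Capacity per unit length: φr_n = 0.75 × 0.6 × 100 × (0.707 × 0.5) = 15.91 kip/in.
7.52 ≤ 15.91 → adequate.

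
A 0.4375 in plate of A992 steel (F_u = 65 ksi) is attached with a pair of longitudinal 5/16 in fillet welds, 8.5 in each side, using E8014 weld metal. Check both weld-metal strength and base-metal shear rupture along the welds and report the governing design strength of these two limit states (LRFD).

φR_n ≈ 135 kip (weld metal governs)

E80XX → F_EXX = 80 ksi.
t_e = 0.707 × 0.3125 = 0.2209 in; L = 17 in.
Weld metal: φR_n = 0.75 × 0.6 × 80 × 0.2209 × 17 = 135.2 kip.
Base metal (shear rupture): φR_n = 0.75 × 0.6 × 65 × 0.4375 × 17 = 217.5 kip.
Governing: weld metal.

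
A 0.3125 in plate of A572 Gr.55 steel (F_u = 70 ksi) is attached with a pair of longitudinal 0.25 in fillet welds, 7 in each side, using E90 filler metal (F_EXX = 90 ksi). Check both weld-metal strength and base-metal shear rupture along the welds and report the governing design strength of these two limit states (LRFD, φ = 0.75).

φR_n ≈ 100 kip (weld metal governs)

t_e = 0.707 × 0.25 = 0.1767 in; L = 14 in.
Weld metal: φR_n = 0.75 × 0.6 × 90 × 0.1767 × 14 = 100.2 kip.
Base metal (shear rupture): φR_n = 0.75 × 0.6 × 70 × 0.3125 × 14 = 137.8 kip.
Governing: weld metal.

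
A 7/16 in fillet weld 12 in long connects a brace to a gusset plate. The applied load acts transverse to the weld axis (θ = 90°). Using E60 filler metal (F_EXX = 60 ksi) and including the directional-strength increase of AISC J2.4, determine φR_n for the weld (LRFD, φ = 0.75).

t_e = 0.707 × 0.4375 = 0.3093 in; A_we = 0.3093 × 12 = 3.712 in².
Directional factor: 1.0 + 0.5 sin^1.5(90°) = 1.5.
F_nw = 0.6 × 60 × 1.5 = 54 ksi.
φR_n = 0.75 × 54 × 3.712 = 150.3 kip.

φR_n ≈ 150 kip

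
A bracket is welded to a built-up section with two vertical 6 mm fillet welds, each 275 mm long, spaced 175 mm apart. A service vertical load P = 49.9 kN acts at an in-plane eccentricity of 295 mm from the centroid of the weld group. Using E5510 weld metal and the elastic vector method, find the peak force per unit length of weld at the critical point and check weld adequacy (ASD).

f_max ≈ 369 N/mm; adequate

E55XX → F_EXX = 550 MPa.
Total weld length L_w = 550 mm. Treat welds as unit-width lines.
Polar moment about centroid: J = 2[d³/12 + d(b/2)²] = 2[275³/12 + 275×87.5²] = 7677000 mm³.
Direct shear f_v = P/L_w = 49.9×10³ / 550 = 90.73 N/mm (vertical).
Torsion M = P·e = 49.9×10³ × 295 = 14720000 N·mm.
Critical point at (x, y) = (87.5, 137.5) from centroid. f_tx = M·y/J = 263.7 N/mm; f_ty = M·x/J = 167.8 N/mm.
Resultant f_max = √[f_tx² + (f_v + f_ty)²] = √[263.7² + (90.73 + 167.8)²] = 369.2 N/mm.
Capacity per unit length: r_n/Ω = (1/2.0) × 0.6 × 550 × (0.707 × 6) = 699.9 N/mm.
369.2 ≤ 699.9 → adequate.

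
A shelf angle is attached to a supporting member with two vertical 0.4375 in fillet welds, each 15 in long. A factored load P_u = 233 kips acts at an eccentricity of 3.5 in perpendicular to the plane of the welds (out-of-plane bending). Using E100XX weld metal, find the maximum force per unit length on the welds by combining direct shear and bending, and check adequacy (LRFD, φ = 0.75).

E100XX → F_EXX = 100 ksi.
L_w = 2 × 15 = 30 in; section modulus (unit throat) S = 2 × L²/6 = 75 in².
Direct shear f_v = P/L_w = 233/30 = 7.767 kip/in.
Moment M = P × e = 233 × 3.5 = 815.5 kip·in; bending f_b = M/S = 10.87 kip/in.
f_max = √(f_v² + f_b²) = √(7.767² + 10.87²) = 13.36 kip/in.
φr_n = 0.75 × 0.6 × 100 × (0.707 × 0.4375) = 13.92 kip/in → adequate.

f_max ≈ 13.4 kip/in; adequate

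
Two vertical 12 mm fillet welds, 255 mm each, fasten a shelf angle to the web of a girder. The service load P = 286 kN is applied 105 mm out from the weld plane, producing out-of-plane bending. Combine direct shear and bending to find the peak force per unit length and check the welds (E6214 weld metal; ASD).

f_max ≈ 1490 N/mm; adequate

E62XX → F_EXX = 620 MPa.
L_w = 2 × 255 = 510 mm; section modulus (unit throat) S = 2 × L²/6 = 21680 mm².
Direct shear f_v = P/L_w = 286×10³/510 = 560.8 N/mm.
Moment M = P × e = 286×10³ × 105 = 30030000 N·mm; bending f_b = M/S = 1385 N/mm.
f_max = √(f_v² + f_b²) = √(560.8² + 1385²) = 1495 N/mm.
r_n/Ω = (1/2.0) × 0.6 × 620 × (0.707 × 12) = 1578 N/mm → adequate.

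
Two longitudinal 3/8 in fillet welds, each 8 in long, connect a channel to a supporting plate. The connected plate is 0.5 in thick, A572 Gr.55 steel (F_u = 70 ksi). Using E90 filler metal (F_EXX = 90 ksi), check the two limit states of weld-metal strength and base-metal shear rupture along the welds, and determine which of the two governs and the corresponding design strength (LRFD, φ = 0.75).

φR_n ≈ 172 kip (weld metal governs)

t_e = 0.707 × 0.375 = 0.2651 in; L = 16 in.
Weld metal: φR_n = 0.75 × 0.6 × 90 × 0.2651 × 16 = 171.8 kip.
Base metal (shear rupture): φR_n = 0.75 × 0.6 × 70 × 0.5 × 16 = 252 kip.
Governing: weld metal.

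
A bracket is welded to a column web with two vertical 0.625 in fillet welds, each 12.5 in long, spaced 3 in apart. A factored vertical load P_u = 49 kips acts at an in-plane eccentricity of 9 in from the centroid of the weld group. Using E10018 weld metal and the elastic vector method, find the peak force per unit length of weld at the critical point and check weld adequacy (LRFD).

E100XX → F_EXX = 100 ksi.
Total weld length L_w = 25 in. Treat welds as unit-width lines.
Polar moment about centroid: J = 2[d³/12 + d(b/2)²] = 2[12.5³/12 + 12.5×1.5²] = 381.8 in³.
Direct shear f_v = P/L_w = 49 / 25 = 1.96 kip/in (vertical).
Torsion M = P·e = 49 × 9 = 441 kip·in.
Critical point at (x, y) = (1.5, 6.25) from centroid. f_tx = M·y/J = 7.22 kip/in; f_ty = M·x/J = 1.733 kip/in.
Resultant f_max = √[f_tx² + (f_v + f_ty)²] = √[7.22² + (1.96 + 1.733)²] = 8.109 kip/in.
Capacity per unit length: φr_n = 0.75 × 0.6 × 100 × (0.707 × 0.625) = 19.88 kip/in.
8.109 ≤ 19.88 → adequate.

f_max ≈ 8.11 kip/in; adequate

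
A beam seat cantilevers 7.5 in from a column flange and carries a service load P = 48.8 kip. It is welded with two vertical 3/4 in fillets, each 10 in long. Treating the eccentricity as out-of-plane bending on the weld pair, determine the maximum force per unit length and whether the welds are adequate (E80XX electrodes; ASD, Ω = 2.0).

E80XX → F_EXX = 80 ksi.
L_w = 2 × 10 = 20 in; section modulus (unit throat) S = 2 × L²/6 = 33.33 in².
Direct shear f_v = P/L_w = 48.8/20 = 2.44 kip/in.
Moment M = P × e = 48.8 × 7.5 = 366 kip·in; bending f_b = M/S = 10.98 kip/in.
f_max = √(f_v² + f_b²) = √(2.44² + 10.98²) = 11.25 kip/in.
r_n/Ω = (1/2.0) × 0.6 × 80 × (0.707 × 0.75) = 12.73 kip/in → adequate.

f_max ≈ 11.2 kip/in; adequate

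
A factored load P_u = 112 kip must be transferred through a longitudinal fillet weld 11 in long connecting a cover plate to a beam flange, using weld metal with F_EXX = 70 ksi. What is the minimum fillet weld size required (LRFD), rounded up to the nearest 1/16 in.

Total weld length L = 11 in.
Required throat t_e = P_u / (φ × 0.6 F_EXX × L) = 112 / (0.75 × 0.6 × 70 × 11) = 0.3232 in.
Required leg w = t_e / 0.707 = 0.4572 in → use 1/2 in.

w = 1/2 in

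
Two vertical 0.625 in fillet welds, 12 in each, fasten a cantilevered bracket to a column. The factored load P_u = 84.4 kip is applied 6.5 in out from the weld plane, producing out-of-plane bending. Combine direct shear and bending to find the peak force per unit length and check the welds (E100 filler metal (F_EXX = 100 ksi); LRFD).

f_max ≈ 12 kip/in; adequate

L_w = 2 × 12 = 24 in; section modulus (unit throat) S = 2 × L²/6 = 48 in².
Direct shear f_v = P/L_w = 84.4/24 = 3.517 kip/in.
Moment M = P × e = 84.4 × 6.5 = 548.6 kip·in; bending f_b = M/S = 11.43 kip/in.
f_max = √(f_v² + f_b²) = √(3.517² + 11.43²) = 11.96 kip/in.
φr_n = 0.75 × 0.6 × 100 × (0.707 × 0.625) = 19.88 kip/in → adequate.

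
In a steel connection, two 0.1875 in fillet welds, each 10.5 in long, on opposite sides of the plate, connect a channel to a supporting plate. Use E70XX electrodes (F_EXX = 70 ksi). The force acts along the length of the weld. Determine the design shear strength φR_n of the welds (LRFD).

φR_n ≈ 87.7 kip

Effective throat t_e = 0.707 × 0.1875 = 0.1326 in.
Total length L = 21 in; A_we = 0.1326 × 21 = 2.784 in².
F_nw = 0.6 F_EXX = 0.6 × 70 = 42 ksi.
φR_n = 0.75 × 42 × 2.784 = 87.69 kip.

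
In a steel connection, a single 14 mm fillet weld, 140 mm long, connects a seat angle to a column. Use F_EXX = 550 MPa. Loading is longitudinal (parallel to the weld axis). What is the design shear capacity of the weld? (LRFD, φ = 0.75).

Effective throat t_e = 0.707 × 14 = 9.898 mm.
Total length L = 140 mm; A_we = 9.898 × 140 = 1386 mm².
F_nw = 0.6 F_EXX = 0.6 × 550 = 330 MPa.
φR_n = 0.75 × 330 × 1386 × 10⁻³ = 343 kN.

φR_n ≈ 343 kN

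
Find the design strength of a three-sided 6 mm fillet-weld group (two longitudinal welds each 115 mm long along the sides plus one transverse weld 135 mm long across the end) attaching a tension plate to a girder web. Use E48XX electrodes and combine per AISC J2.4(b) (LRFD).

φR_n ≈ 365 kN

E48XX → F_EXX = 480 MPa.
t_e = 0.707 × 6 = 4.242 mm.
R_nwl = 0.6 × 480 × 4.242 × 230 × 10⁻³ = 281 kN (longitudinal, 2 welds).
R_nwt = 0.6 × 480 × 4.242 × 135 × 10⁻³ = 164.9 kN (transverse, base value).
(i) R_nwl + R_nwt = 445.9 kN; (ii) 0.85 R_nwl + 1.5 R_nwt = 486.2 kN.
R_n = max = 486.2 kN [governs: (ii)]; φR_n = 364.7 kN.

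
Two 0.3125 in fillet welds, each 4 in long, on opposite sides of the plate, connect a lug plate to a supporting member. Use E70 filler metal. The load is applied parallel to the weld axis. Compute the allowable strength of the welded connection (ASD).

E70XX → F_EXX = 70 ksi.
Effective throat t_e = 0.707 × 0.3125 = 0.2209 in.
Total length L = 8 in; A_we = 0.2209 × 8 = 1.767 in².
F_nw = 0.6 F_EXX = 0.6 × 70 = 42 ksi.
R_n = 42 × 1.767 = 74.23 kip; R_n/Ω = 74.23/2.0 = 37.12 kip.

R_n/Ω ≈ 37.1 kip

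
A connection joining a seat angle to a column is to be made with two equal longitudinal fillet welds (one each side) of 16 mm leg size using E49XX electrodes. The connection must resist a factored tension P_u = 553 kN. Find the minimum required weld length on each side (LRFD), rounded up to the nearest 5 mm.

E49XX → F_EXX = 490 MPa.
Throat t_e = 0.707 × 16 = 11.31 mm.
φr_n = 0.75 × 0.6 × 490 × 11.31 × 10⁻³ = 2.494 kN/mm.
L_req = P_u / φr_n = 553 / 2.494 = 221.7 mm total.
Per side: 221.7 / 2 = 110.9 mm.
Round up → use L = 115 mm on each side.

L = 115 mm on each side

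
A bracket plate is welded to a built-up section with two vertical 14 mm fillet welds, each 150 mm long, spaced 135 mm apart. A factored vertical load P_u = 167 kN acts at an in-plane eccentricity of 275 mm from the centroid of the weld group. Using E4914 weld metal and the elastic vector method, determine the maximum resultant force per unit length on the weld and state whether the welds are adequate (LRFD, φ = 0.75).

f_max ≈ 2800 N/mm; NOT adequate

E49XX → F_EXX = 490 MPa.
Total weld length L_w = 300 mm. Treat welds as unit-width lines.
Polar moment about centroid: J = 2[d³/12 + d(b/2)²] = 2[150³/12 + 150×67.5²] = 1929000 mm³.
Direct shear f_v = P/L_w = 167×10³ / 300 = 556.7 N/mm (vertical).
Torsion M = P·e = 167×10³ × 275 = 45925000 N·mm.
Critical point at (x, y) = (67.5, 75) from centroid. f_tx = M·y/J = 1785 N/mm; f_ty = M·x/J = 1607 N/mm.
Resultant f_max = √[f_tx² + (f_v + f_ty)²] = √[1785² + (556.7 + 1607)²] = 2805 N/mm.
Capacity per unit length: φr_n = 0.75 × 0.6 × 490 × (0.707 × 14) = 2183 N/mm.
2805 > 2183 → NOT adequate.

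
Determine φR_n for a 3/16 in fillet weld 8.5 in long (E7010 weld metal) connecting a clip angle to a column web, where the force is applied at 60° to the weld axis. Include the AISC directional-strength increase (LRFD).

E70XX → F_EXX = 70 ksi.
t_e = 0.707 × 0.1875 = 0.1326 in; A_we = 0.1326 × 8.5 = 1.127 in².
Directional factor: 1.0 + 0.5 sin^1.5(60°) = 1.403.
F_nw = 0.6 × 70 × 1.403 = 58.92 ksi.
φR_n = 0.75 × 58.92 × 1.127 = 49.8 kip.

φR_n ≈ 49.8 kip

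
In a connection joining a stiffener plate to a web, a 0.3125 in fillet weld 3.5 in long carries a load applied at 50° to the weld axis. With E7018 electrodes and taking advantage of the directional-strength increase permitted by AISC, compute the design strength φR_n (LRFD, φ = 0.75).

φR_n ≈ 32.5 kips

E70XX → F_EXX = 70 ksi.
t_e = 0.707 × 0.3125 = 0.2209 in; A_we = 0.2209 × 3.5 = 0.7733 in².
Directional factor: 1.0 + 0.5 sin^1.5(50°) = 1.335.
F_nw = 0.6 × 70 × 1.335 = 56.08 ksi.
φR_n = 0.75 × 56.08 × 0.7733 = 32.52 kips.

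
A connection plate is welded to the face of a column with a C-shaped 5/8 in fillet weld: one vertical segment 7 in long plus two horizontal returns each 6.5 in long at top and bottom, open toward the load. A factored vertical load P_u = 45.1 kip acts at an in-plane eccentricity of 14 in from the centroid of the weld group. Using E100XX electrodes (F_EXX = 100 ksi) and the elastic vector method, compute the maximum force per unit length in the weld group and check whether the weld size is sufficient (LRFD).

Total weld length L_w = 20 in. Treat welds as unit-width lines.
Centroid: x̄ = 2×6.5×3.25 / 20 = 2.112 in from the vertical weld.
Polar moment about centroid: J = I_x + I_y = [7³/12 + 2×6.5×3.5²] + [7×2.112² + 2(6.5³/12 + 6.5×1.138²)] = 281.7 in³.
Direct shear f_v = P/L_w = 45.1 / 20 = 2.255 kip/in (vertical).
Torsion M = P·e = 45.1 × 14 = 631.4 kip·in.
Critical point at (x, y) = (4.388, 3.5) from centroid. f_tx = M·y/J = 7.846 kip/in; f_ty = M·x/J = 9.835 kip/in.
Resultant f_max = √[f_tx² + (f_v + f_ty)²] = √[7.846² + (2.255 + 9.835)²] = 14.41 kip/in.
Capacity per unit length: φr_n = 0.75 × 0.6 × 100 × (0.707 × 0.625) = 19.88 kip/in.
14.41 ≤ 19.88 → adequate.

f_max ≈ 14.4 kip/in; adequate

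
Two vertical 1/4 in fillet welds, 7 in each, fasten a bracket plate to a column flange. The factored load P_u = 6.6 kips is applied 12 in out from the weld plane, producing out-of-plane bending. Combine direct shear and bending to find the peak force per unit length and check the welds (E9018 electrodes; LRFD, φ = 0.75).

E90XX → F_EXX = 90 ksi.
L_w = 2 × 7 = 14 in; section modulus (unit throat) S = 2 × L²/6 = 16.33 in².
Direct shear f_v = P/L_w = 6.6/14 = 0.4714 kip/in.
Moment M = P × e = 6.6 × 12 = 79.2 kip·in; bending f_b = M/S = 4.849 kip/in.
f_max = √(f_v² + f_b²) = √(0.4714² + 4.849²) = 4.872 kip/in.
φr_n = 0.75 × 0.6 × 90 × (0.707 × 0.25) = 7.158 kip/in → adequate.

f_max ≈ 4.87 kip/in; adequate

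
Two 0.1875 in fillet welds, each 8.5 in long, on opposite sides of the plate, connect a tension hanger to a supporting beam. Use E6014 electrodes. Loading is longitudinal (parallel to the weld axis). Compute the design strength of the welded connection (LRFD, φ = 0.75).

φR_n ≈ 60.8 kip

E60XX → F_EXX = 60 ksi.
Effective throat t_e = 0.707 × 0.1875 = 0.1326 in.
Total length L = 17 in; A_we = 0.1326 × 17 = 2.254 in².
F_nw = 0.6 F_EXX = 0.6 × 60 = 36 ksi.
φR_n = 0.75 × 36 × 2.254 = 60.85 kip.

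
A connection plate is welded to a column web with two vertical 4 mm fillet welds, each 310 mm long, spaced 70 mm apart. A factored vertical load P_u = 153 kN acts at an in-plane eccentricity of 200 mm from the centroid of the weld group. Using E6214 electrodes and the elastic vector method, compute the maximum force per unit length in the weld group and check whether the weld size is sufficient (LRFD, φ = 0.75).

f_max ≈ 935 N/mm; NOT adequate

E62XX → F_EXX = 620 MPa.
Total weld length L_w = 620 mm. Treat welds as unit-width lines.
Polar moment about centroid: J = 2[d³/12 + d(b/2)²] = 2[310³/12 + 310×35²] = 5725000 mm³.
Direct shear f_v = P/L_w = 153×10³ / 620 = 246.8 N/mm (vertical).
Torsion M = P·e = 153×10³ × 200 = 30600000 N·mm.
Critical point at (x, y) = (35, 155) from centroid. f_tx = M·y/J = 828.5 N/mm; f_ty = M·x/J = 187.1 N/mm.
Resultant f_max = √[f_tx² + (f_v + f_ty)²] = √[828.5² + (246.8 + 187.1)²] = 935.2 N/mm.
Capacity per unit length: φr_n = 0.75 × 0.6 × 620 × (0.707 × 4) = 789 N/mm.
935.2 > 789 → NOT adequate.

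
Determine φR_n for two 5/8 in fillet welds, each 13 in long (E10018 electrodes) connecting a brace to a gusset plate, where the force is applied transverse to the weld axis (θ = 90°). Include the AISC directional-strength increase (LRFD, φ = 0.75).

E100XX → F_EXX = 100 ksi.
t_e = 0.707 × 0.625 = 0.4419 in; A_we = 0.4419 × 26 = 11.49 in².
Directional factor: 1.0 + 0.5 sin^1.5(90°) = 1.5.
F_nw = 0.6 × 100 × 1.5 = 90 ksi.
φR_n = 0.75 × 90 × 11.49 = 775.5 kip.

φR_n ≈ 775 kip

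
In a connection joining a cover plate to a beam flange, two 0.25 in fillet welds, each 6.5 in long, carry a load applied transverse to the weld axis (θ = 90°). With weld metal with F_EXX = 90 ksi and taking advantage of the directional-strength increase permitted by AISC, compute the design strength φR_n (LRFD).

φR_n ≈ 140 kips

t_e = 0.707 × 0.25 = 0.1767 in; A_we = 0.1767 × 13 = 2.298 in².
Directional factor: 1.0 + 0.5 sin^1.5(90°) = 1.5.
F_nw = 0.6 × 90 × 1.5 = 81 ksi.
φR_n = 0.75 × 81 × 2.298 = 139.6 kips.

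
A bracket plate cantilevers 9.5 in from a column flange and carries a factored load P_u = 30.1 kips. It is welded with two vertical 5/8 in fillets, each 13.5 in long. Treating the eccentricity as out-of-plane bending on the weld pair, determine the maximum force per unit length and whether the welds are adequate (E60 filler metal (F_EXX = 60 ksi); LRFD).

f_max ≈ 4.84 kip/in; adequate

L_w = 2 × 13.5 = 27 in; section modulus (unit throat) S = 2 × L²/6 = 60.75 in².
Direct shear f_v = P/L_w = 30.1/27 = 1.115 kip/in.
Moment M = P × e = 30.1 × 9.5 = 285.95 kip·in; bending f_b = M/S = 4.707 kip/in.
f_max = √(f_v² + f_b²) = √(1.115² + 4.707²) = 4.837 kip/in.
φr_n = 0.75 × 0.6 × 60 × (0.707 × 0.625) = 11.93 kip/in → adequate.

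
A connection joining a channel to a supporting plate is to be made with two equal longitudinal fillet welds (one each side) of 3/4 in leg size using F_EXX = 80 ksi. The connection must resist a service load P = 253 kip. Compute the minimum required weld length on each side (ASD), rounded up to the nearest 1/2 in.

Throat t_e = 0.707 × 0.75 = 0.5302 in.
r_n/Ω = (0.6 × 80 × 0.5302) / 2.0 = 12.73 kip/in.
L_req = P / (r_n/Ω) = 253 / 12.73 = 19.88 in total.
Per side: 19.88 / 2 = 9.94 in.
Round up → use L = 10 in on each side.

L = 10 in on each side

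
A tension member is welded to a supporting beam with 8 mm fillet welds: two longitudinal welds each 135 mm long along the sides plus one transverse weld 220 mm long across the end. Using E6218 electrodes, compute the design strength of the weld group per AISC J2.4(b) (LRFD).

φR_n ≈ 883 kN

E62XX → F_EXX = 620 MPa.
t_e = 0.707 × 8 = 5.656 mm.
R_nwl = 0.6 × 620 × 5.656 × 270 × 10⁻³ = 568.1 kN (longitudinal, 2 welds).
R_nwt = 0.6 × 620 × 5.656 × 220 × 10⁻³ = 462.9 kN (transverse, base value).
(i) R_nwl + R_nwt = 1031 kN; (ii) 0.85 R_nwl + 1.5 R_nwt = 1177 kN.
R_n = max = 1177 kN [governs: (ii)]; φR_n = 882.9 kN.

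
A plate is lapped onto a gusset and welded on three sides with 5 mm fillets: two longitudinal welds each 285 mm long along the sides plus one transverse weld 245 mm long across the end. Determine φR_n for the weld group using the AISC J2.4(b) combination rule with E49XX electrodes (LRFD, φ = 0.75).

φR_n ≈ 664 kN

E49XX → F_EXX = 490 MPa.
t_e = 0.707 × 5 = 3.535 mm.
R_nwl = 0.6 × 490 × 3.535 × 570 × 10⁻³ = 592.4 kN (longitudinal, 2 welds).
R_nwt = 0.6 × 490 × 3.535 × 245 × 10⁻³ = 254.6 kN (transverse, base value).
(i) R_nwl + R_nwt = 847 kN; (ii) 0.85 R_nwl + 1.5 R_nwt = 885.5 kN.
R_n = max = 885.5 kN [governs: (ii)]; φR_n = 664.1 kN.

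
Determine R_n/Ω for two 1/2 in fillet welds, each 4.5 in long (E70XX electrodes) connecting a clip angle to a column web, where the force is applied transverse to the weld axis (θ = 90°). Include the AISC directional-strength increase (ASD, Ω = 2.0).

R_n/Ω ≈ 100 kip

E70XX → F_EXX = 70 ksi.
t_e = 0.707 × 0.5 = 0.3535 in; A_we = 0.3535 × 9 = 3.181 in².
Directional factor: 1.0 + 0.5 sin^1.5(90°) = 1.5.
F_nw = 0.6 × 70 × 1.5 = 63 ksi.
R_n/Ω = (63 × 3.181) / 2.0 = 100.2 kip.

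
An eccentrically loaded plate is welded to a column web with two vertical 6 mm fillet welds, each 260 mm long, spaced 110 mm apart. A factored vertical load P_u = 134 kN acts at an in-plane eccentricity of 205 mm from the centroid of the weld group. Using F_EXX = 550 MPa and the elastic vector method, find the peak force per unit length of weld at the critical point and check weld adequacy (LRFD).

f_max ≈ 990 N/mm; adequate

Total weld length L_w = 520 mm. Treat welds as unit-width lines.
Polar moment about centroid: J = 2[d³/12 + d(b/2)²] = 2[260³/12 + 260×55²] = 4502000 mm³.
Direct shear f_v = P/L_w = 134×10³ / 520 = 257.7 N/mm (vertical).
Torsion M = P·e = 134×10³ × 205 = 27470000 N·mm.
Critical point at (x, y) = (55, 130) from centroid. f_tx = M·y/J = 793.2 N/mm; f_ty = M·x/J = 335.6 N/mm.
Resultant f_max = √[f_tx² + (f_v + f_ty)²] = √[793.2² + (257.7 + 335.6)²] = 990.5 N/mm.
Capacity per unit length: φr_n = 0.75 × 0.6 × 550 × (0.707 × 6) = 1050 N/mm.
990.5 ≤ 1050 → adequate.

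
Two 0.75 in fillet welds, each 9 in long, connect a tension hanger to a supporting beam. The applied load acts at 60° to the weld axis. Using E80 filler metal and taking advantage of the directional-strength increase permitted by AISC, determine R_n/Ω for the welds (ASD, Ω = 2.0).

R_n/Ω ≈ 321 kip

E80XX → F_EXX = 80 ksi.
t_e = 0.707 × 0.75 = 0.5302 in; A_we = 0.5302 × 18 = 9.544 in².
Directional factor: 1.0 + 0.5 sin^1.5(60°) = 1.403.
F_nw = 0.6 × 80 × 1.403 = 67.34 ksi.
R_n/Ω = (67.34 × 9.544) / 2.0 = 321.4 kip.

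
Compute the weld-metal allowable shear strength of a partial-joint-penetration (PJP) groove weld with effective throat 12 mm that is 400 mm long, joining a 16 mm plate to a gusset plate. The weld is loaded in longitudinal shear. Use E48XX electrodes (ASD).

R_n/Ω ≈ 691 kN

E48XX → F_EXX = 480 MPa.
Effective throat (given) t_e = 12 mm.
A_we = 12 × 400 = 4800 mm².
F_nw = 0.6 F_EXX = 288 MPa.
R_n/Ω = (288 × 4800) / 2.0 × 10⁻³ = 691.2 kN.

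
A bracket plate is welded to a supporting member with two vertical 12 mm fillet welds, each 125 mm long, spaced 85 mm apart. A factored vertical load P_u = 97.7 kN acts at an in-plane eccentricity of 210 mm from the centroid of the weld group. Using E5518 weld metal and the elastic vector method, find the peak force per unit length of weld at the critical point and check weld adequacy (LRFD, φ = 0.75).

f_max ≈ 2240 N/mm; NOT adequate

E55XX → F_EXX = 550 MPa.
Total weld length L_w = 250 mm. Treat welds as unit-width lines.
Polar moment about centroid: J = 2[d³/12 + d(b/2)²] = 2[125³/12 + 125×42.5²] = 777100 mm³.
Direct shear f_v = P/L_w = 97.7×10³ / 250 = 390.8 N/mm (vertical).
Torsion M = P·e = 97.7×10³ × 210 = 20517000 N·mm.
Critical point at (x, y) = (42.5, 62.5) from centroid. f_tx = M·y/J = 1650 N/mm; f_ty = M·x/J = 1122 N/mm.
Resultant f_max = √[f_tx² + (f_v + f_ty)²] = √[1650² + (390.8 + 1122)²] = 2239 N/mm.
Capacity per unit length: φr_n = 0.75 × 0.6 × 550 × (0.707 × 12) = 2100 N/mm.
2239 > 2100 → NOT adequate.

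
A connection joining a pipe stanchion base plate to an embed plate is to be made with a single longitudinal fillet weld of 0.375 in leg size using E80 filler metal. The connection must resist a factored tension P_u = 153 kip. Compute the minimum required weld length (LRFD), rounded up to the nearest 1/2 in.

E80XX → F_EXX = 80 ksi.
Throat t_e = 0.707 × 0.375 = 0.2651 in.
φr_n = 0.75 × 0.6 × 80 × 0.2651 = 9.544 kip/in.
L_req = P_u / φr_n = 153 / 9.544 = 16.03 in total.
Round up → use L = 16.5 in.

L = 16.5 in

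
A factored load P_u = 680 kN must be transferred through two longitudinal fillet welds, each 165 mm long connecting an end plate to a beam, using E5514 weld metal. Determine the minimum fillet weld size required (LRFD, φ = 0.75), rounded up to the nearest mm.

w = 12 mm

E55XX → F_EXX = 550 MPa.
Total weld length L = 330 mm.
Required throat t_e = P_u / (φ × 0.6 F_EXX × L) = 680 / (0.75 × 0.6 × 550 × 330 × 10⁻³) = 8.326 mm.
Required leg w = t_e / 0.707 = 11.78 mm → use 12 mm.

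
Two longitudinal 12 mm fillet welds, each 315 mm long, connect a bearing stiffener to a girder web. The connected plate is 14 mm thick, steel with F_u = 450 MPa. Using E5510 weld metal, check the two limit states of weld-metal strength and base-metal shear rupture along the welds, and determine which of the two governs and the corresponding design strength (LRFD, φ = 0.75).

φR_n ≈ 1320 kN (weld metal governs)

E55XX → F_EXX = 550 MPa.
t_e = 0.707 × 12 = 8.484 mm; L = 630 mm.
Weld metal: φR_n = 0.75 × 0.6 × 550 × 8.484 × 630 × 10⁻³ = 1323 kN.
Base metal (shear rupture): φR_n = 0.75 × 0.6 × 450 × 14 × 630 × 10⁻³ = 1786 kN.
Governing: weld metal.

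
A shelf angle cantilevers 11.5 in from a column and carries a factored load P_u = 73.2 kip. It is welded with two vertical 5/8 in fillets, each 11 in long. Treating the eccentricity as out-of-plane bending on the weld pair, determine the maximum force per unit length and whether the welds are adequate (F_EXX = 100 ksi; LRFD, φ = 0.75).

f_max ≈ 21.1 kip/in; NOT adequate

L_w = 2 × 11 = 22 in; section modulus (unit throat) S = 2 × L²/6 = 40.33 in².
Direct shear f_v = P/L_w = 73.2/22 = 3.327 kip/in.
Moment M = P × e = 73.2 × 11.5 = 841.8 kip·in; bending f_b = M/S = 20.87 kip/in.
f_max = √(f_v² + f_b²) = √(3.327² + 20.87²) = 21.13 kip/in.
φr_n = 0.75 × 0.6 × 100 × (0.707 × 0.625) = 19.88 kip/in → NOT adequate.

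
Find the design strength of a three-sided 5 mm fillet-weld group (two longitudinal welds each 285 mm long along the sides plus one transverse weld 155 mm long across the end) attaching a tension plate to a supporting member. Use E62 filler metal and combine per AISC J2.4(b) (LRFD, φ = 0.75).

φR_n ≈ 715 kN

E62XX → F_EXX = 620 MPa.
t_e = 0.707 × 5 = 3.535 mm.
R_nwl = 0.6 × 620 × 3.535 × 570 × 10⁻³ = 749.6 kN (longitudinal, 2 welds).
R_nwt = 0.6 × 620 × 3.535 × 155 × 10⁻³ = 203.8 kN (transverse, base value).
(i) R_nwl + R_nwt = 953.4 kN; (ii) 0.85 R_nwl + 1.5 R_nwt = 942.9 kN.
R_n = max = 953.4 kN [governs: (i)]; φR_n = 715 kN.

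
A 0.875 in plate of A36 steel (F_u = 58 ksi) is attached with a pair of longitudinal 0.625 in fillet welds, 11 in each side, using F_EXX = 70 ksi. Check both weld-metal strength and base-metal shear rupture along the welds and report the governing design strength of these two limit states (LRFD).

φR_n ≈ 306 kips (weld metal governs)

t_e = 0.707 × 0.625 = 0.4419 in; L = 22 in.
Weld metal: φR_n = 0.75 × 0.6 × 70 × 0.4419 × 22 = 306.2 kips.
Base metal (shear rupture): φR_n = 0.75 × 0.6 × 58 × 0.875 × 22 = 502.4 kips.
Governing: weld metal.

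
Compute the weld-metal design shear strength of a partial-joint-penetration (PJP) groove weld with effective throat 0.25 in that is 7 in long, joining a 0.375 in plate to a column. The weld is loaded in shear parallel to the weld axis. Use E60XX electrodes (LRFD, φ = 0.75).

E60XX → F_EXX = 60 ksi.
Effective throat (given) t_e = 0.25 in.
A_we = 0.25 × 7 = 1.75 in².
F_nw = 0.6 F_EXX = 36 ksi.
φR_n = 0.75 × 36 × 1.75 = 47.25 kips.

φR_n ≈ 47.2 kips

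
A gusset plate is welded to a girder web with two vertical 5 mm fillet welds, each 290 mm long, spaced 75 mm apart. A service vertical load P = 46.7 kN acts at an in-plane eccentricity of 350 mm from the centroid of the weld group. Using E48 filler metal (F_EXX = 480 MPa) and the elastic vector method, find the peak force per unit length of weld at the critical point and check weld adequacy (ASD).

Total weld length L_w = 580 mm. Treat welds as unit-width lines.
Polar moment about centroid: J = 2[d³/12 + d(b/2)²] = 2[290³/12 + 290×37.5²] = 4880000 mm³.
Direct shear f_v = P/L_w = 46.7×10³ / 580 = 80.52 N/mm (vertical).
Torsion M = P·e = 46.7×10³ × 350 = 16345000 N·mm.
Critical point at (x, y) = (37.5, 145) from centroid. f_tx = M·y/J = 485.6 N/mm; f_ty = M·x/J = 125.6 N/mm.
Resultant f_max = √[f_tx² + (f_v + f_ty)²] = √[485.6² + (80.52 + 125.6)²] = 527.5 N/mm.
Capacity per unit length: r_n/Ω = (1/2.0) × 0.6 × 480 × (0.707 × 5) = 509 N/mm.
527.5 > 509 → NOT adequate.

f_max ≈ 528 N/mm; NOT adequate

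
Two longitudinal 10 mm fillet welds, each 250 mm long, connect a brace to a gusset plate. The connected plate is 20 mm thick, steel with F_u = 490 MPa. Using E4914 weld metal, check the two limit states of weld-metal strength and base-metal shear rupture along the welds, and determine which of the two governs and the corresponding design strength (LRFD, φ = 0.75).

φR_n ≈ 779 kN (weld metal governs)

E49XX → F_EXX = 490 MPa.
t_e = 0.707 × 10 = 7.07 mm; L = 500 mm.
Weld metal: φR_n = 0.75 × 0.6 × 490 × 7.07 × 500 × 10⁻³ = 779.5 kN.
Base metal (shear rupture): φR_n = 0.75 × 0.6 × 490 × 20 × 500 × 10⁻³ = 2205 kN.
Governing: weld metal.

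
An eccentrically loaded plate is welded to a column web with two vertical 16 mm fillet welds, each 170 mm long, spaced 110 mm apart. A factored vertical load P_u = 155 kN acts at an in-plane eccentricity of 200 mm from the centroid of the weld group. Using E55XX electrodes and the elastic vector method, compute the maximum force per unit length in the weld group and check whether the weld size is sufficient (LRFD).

f_max ≈ 1980 N/mm; adequate

E55XX → F_EXX = 550 MPa.
Total weld length L_w = 340 mm. Treat welds as unit-width lines.
Polar moment about centroid: J = 2[d³/12 + d(b/2)²] = 2[170³/12 + 170×55²] = 1847000 mm³.
Direct shear f_v = P/L_w = 155×10³ / 340 = 455.9 N/mm (vertical).
Torsion M = P·e = 155×10³ × 200 = 31000000 N·mm.
Critical point at (x, y) = (55, 85) from centroid. f_tx = M·y/J = 1426 N/mm; f_ty = M·x/J = 923 N/mm.
Resultant f_max = √[f_tx² + (f_v + f_ty)²] = √[1426² + (455.9 + 923)²] = 1984 N/mm.
Capacity per unit length: φr_n = 0.75 × 0.6 × 550 × (0.707 × 16) = 2800 N/mm.
1984 ≤ 2800 → adequate.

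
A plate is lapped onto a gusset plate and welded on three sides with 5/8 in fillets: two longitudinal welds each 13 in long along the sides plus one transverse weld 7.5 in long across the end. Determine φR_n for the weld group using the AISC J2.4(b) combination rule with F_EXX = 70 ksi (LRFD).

φR_n ≈ 466 kip

t_e = 0.707 × 0.625 = 0.4419 in.
R_nwl = 0.6 × 70 × 0.4419 × 26 = 482.5 kip (longitudinal, 2 welds).
R_nwt = 0.6 × 70 × 0.4419 × 7.5 = 139.2 kip (transverse, base value).
(i) R_nwl + R_nwt = 621.7 kip; (ii) 0.85 R_nwl + 1.5 R_nwt = 618.9 kip.
R_n = max = 621.7 kip [governs: (i)]; φR_n = 466.3 kip.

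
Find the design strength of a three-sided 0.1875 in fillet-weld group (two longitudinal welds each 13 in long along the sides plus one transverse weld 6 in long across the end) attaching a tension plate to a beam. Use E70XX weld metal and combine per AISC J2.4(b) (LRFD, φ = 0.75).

φR_n ≈ 134 kips

E70XX → F_EXX = 70 ksi.
t_e = 0.707 × 0.1875 = 0.1326 in.
R_nwl = 0.6 × 70 × 0.1326 × 26 = 144.8 kips (longitudinal, 2 welds).
R_nwt = 0.6 × 70 × 0.1326 × 6 = 33.41 kips (transverse, base value).
(i) R_nwl + R_nwt = 178.2 kips; (ii) 0.85 R_nwl + 1.5 R_nwt = 173.2 kips.
R_n = max = 178.2 kips [governs: (i)]; φR_n = 133.6 kips.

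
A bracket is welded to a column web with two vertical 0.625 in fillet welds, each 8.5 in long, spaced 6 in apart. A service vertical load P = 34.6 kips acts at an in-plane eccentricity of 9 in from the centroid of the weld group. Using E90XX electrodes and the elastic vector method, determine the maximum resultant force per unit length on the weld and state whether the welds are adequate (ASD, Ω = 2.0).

f_max ≈ 7.7 kip/in; adequate

E90XX → F_EXX = 90 ksi.
Total weld length L_w = 17 in. Treat welds as unit-width lines.
Polar moment about centroid: J = 2[d³/12 + d(b/2)²] = 2[8.5³/12 + 8.5×3²] = 255.4 in³.
Direct shear f_v = P/L_w = 34.6 / 17 = 2.035 kip/in (vertical).
Torsion M = P·e = 34.6 × 9 = 311.4 kip·in.
Critical point at (x, y) = (3, 4.25) from centroid. f_tx = M·y/J = 5.183 kip/in; f_ty = M·x/J = 3.658 kip/in.
Resultant f_max = √[f_tx² + (f_v + f_ty)²] = √[5.183² + (2.035 + 3.658)²] = 7.699 kip/in.
Capacity per unit length: r_n/Ω = (1/2.0) × 0.6 × 90 × (0.707 × 0.625) = 11.93 kip/in.
7.699 ≤ 11.93 → adequate.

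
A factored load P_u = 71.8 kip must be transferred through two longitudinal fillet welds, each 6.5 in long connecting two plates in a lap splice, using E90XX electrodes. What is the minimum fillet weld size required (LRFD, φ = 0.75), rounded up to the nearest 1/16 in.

E90XX → F_EXX = 90 ksi.
Total weld length L = 13 in.
Required throat t_e = P_u / (φ × 0.6 F_EXX × L) = 71.8 / (0.75 × 0.6 × 90 × 13) = 0.1364 in.
Required leg w = t_e / 0.707 = 0.1929 in → use 1/4 in.

w = 1/4 in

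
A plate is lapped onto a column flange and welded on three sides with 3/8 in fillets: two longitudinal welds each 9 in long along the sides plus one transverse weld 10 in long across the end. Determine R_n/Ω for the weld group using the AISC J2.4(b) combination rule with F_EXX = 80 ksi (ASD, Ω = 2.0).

t_e = 0.707 × 0.375 = 0.2651 in.
R_nwl = 0.6 × 80 × 0.2651 × 18 = 229.1 kip (longitudinal, 2 welds).
R_nwt = 0.6 × 80 × 0.2651 × 10 = 127.3 kip (transverse, base value).
(i) R_nwl + R_nwt = 356.3 kip; (ii) 0.85 R_nwl + 1.5 R_nwt = 385.6 kip.
R_n = max = 385.6 kip [governs: (ii)]; R_n/Ω = 192.8 kip.

R_n/Ω ≈ 193 kip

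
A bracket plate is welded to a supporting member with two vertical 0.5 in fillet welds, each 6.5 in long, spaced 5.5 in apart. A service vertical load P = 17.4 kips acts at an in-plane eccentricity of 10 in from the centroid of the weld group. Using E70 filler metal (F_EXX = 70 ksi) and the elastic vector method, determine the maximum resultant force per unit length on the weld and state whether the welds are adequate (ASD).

Total weld length L_w = 13 in. Treat welds as unit-width lines.
Polar moment about centroid: J = 2[d³/12 + d(b/2)²] = 2[6.5³/12 + 6.5×2.75²] = 144.1 in³.
Direct shear f_v = P/L_w = 17.4 / 13 = 1.338 kip/in (vertical).
Torsion M = P·e = 17.4 × 10 = 174 kip·in.
Critical point at (x, y) = (2.75, 3.25) from centroid. f_tx = M·y/J = 3.925 kip/in; f_ty = M·x/J = 3.321 kip/in.
Resultant f_max = √[f_tx² + (f_v + f_ty)²] = √[3.925² + (1.338 + 3.321)²] = 6.092 kip/in.
Capacity per unit length: r_n/Ω = (1/2.0) × 0.6 × 70 × (0.707 × 0.5) = 7.423 kip/in.
6.092 ≤ 7.423 → adequate.

f_max ≈ 6.09 kip/in; adequate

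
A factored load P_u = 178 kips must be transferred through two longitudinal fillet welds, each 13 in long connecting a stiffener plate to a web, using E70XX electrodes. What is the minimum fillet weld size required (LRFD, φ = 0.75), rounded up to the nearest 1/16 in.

w = 5/16 in

E70XX → F_EXX = 70 ksi.
Total weld length L = 26 in.
Required throat t_e = P_u / (φ × 0.6 F_EXX × L) = 178 / (0.75 × 0.6 × 70 × 26) = 0.2173 in.
Required leg w = t_e / 0.707 = 0.3074 in → use 5/16 in.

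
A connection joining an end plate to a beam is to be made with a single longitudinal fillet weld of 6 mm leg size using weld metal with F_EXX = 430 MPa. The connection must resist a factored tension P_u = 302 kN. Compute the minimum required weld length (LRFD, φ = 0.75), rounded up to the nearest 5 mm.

Throat t_e = 0.707 × 6 = 4.242 mm.
φr_n = 0.75 × 0.6 × 430 × 4.242 × 10⁻³ = 0.8208 kN/mm.
L_req = P_u / φr_n = 302 / 0.8208 = 367.9 mm total.
Round up → use L = 370 mm.

L = 370 mm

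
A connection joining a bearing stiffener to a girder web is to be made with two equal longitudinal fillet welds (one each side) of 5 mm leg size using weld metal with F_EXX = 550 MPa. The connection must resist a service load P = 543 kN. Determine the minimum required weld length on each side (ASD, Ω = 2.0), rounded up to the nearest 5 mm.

L = 470 mm on each side

Throat t_e = 0.707 × 5 = 3.535 mm.
r_n/Ω = (0.6 × 550 × 3.535) / 2.0 = 583.3 N/mm = 0.5833 kN/mm.
L_req = P / (r_n/Ω) = 543 / 0.5833 = 931 mm total.
Per side: 931 / 2 = 465.5 mm.
Round up → use L = 470 mm on each side.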